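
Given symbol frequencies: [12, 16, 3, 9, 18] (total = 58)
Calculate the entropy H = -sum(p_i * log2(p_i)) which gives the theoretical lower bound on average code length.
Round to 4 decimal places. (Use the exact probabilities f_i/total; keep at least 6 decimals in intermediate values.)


Per-symbol terms -p_i * log2(p_i) with p_i = f_i/58:
  p = 12/58 = 0.206897: log2(p) = -2.273018, -p*log2(p) = 0.470280
  p = 16/58 = 0.275862: log2(p) = -1.857981, -p*log2(p) = 0.512546
  p = 3/58 = 0.051724: log2(p) = -4.273018, -p*log2(p) = 0.221018
  p = 9/58 = 0.155172: log2(p) = -2.688056, -p*log2(p) = 0.417112
  p = 18/58 = 0.310345: log2(p) = -1.688056, -p*log2(p) = 0.523879
H = 0.470280 + 0.512546 + 0.221018 + 0.417112 + 0.523879 = 2.144835

H = 2.1448 bits/symbol


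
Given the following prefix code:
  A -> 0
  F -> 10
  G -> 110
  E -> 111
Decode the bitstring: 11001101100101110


Decoding step by step:
Bits 110 -> G
Bits 0 -> A
Bits 110 -> G
Bits 110 -> G
Bits 0 -> A
Bits 10 -> F
Bits 111 -> E
Bits 0 -> A


Decoded message: GAGGAFEA


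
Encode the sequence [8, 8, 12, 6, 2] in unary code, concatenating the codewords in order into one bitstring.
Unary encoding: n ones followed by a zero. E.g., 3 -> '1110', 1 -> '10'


Encode each number as n ones followed by a terminating 0:
  8 -> 111111110 (9 bits)
  8 -> 111111110 (9 bits)
  12 -> 1111111111110 (13 bits)
  6 -> 1111110 (7 bits)
  2 -> 110 (3 bits)
Total length = 9 + 9 + 13 + 7 + 3 = 41 bits.

Unary([8, 8, 12, 6, 2]) = 11111111011111111011111111111101111110110 (41 bits)


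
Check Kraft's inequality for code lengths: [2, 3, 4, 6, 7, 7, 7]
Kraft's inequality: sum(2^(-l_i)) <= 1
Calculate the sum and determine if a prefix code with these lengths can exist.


Sum = 2^(-2) + 2^(-3) + 2^(-4) + 2^(-6) + 2^(-7) + 2^(-7) + 2^(-7)
    = 0.25 + 0.125 + 0.0625 + 0.015625 + 0.0078125 + 0.0078125 + 0.0078125
    = 61/128 = 0.4765625
Since 0.4765625 <= 1, Kraft's inequality IS satisfied.
A prefix code with these lengths CAN exist.

Kraft sum = 0.4765625. Satisfied.


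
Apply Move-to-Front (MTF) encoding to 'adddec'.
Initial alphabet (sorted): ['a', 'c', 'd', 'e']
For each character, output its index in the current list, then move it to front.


MTF encoding:
'a': index 0 in ['a', 'c', 'd', 'e'] -> ['a', 'c', 'd', 'e']
'd': index 2 in ['a', 'c', 'd', 'e'] -> ['d', 'a', 'c', 'e']
'd': index 0 in ['d', 'a', 'c', 'e'] -> ['d', 'a', 'c', 'e']
'd': index 0 in ['d', 'a', 'c', 'e'] -> ['d', 'a', 'c', 'e']
'e': index 3 in ['d', 'a', 'c', 'e'] -> ['e', 'd', 'a', 'c']
'c': index 3 in ['e', 'd', 'a', 'c'] -> ['c', 'e', 'd', 'a']


Output: [0, 2, 0, 0, 3, 3]


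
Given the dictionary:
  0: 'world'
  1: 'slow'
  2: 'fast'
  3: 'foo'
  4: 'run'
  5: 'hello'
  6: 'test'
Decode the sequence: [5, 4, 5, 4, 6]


Look up each index in the dictionary:
  5 -> 'hello'
  4 -> 'run'
  5 -> 'hello'
  4 -> 'run'
  6 -> 'test'

Decoded: "hello run hello run test"


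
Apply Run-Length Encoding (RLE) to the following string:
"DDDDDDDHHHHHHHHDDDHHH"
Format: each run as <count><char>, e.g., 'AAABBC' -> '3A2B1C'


Scanning runs left to right:
  i=0: run of 'D' x 7 -> '7D'
  i=7: run of 'H' x 8 -> '8H'
  i=15: run of 'D' x 3 -> '3D'
  i=18: run of 'H' x 3 -> '3H'

RLE = 7D8H3D3H


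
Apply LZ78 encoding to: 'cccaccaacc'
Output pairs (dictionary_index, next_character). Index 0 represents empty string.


LZ78 encoding steps:
Dictionary: {0: ''}
Step 1: w='' (idx 0), next='c' -> output (0, 'c'), add 'c' as idx 1
Step 2: w='c' (idx 1), next='c' -> output (1, 'c'), add 'cc' as idx 2
Step 3: w='' (idx 0), next='a' -> output (0, 'a'), add 'a' as idx 3
Step 4: w='cc' (idx 2), next='a' -> output (2, 'a'), add 'cca' as idx 4
Step 5: w='a' (idx 3), next='c' -> output (3, 'c'), add 'ac' as idx 5
Step 6: w='c' (idx 1), end of input -> output (1, '')


Encoded: [(0, 'c'), (1, 'c'), (0, 'a'), (2, 'a'), (3, 'c'), (1, '')]


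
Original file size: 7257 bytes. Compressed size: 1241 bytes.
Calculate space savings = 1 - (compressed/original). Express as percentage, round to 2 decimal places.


ratio = compressed/original = 1241/7257 = 0.171007
savings = 1 - ratio = 1 - 0.171007 = 0.828993
as a percentage: 0.828993 * 100 = 82.9%

Space savings = 1 - 1241/7257 = 82.9%


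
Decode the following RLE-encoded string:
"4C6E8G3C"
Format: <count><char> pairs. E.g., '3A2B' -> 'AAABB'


Expanding each <count><char> pair:
  4C -> 'CCCC'
  6E -> 'EEEEEE'
  8G -> 'GGGGGGGG'
  3C -> 'CCC'

Decoded = CCCCEEEEEEGGGGGGGGCCC


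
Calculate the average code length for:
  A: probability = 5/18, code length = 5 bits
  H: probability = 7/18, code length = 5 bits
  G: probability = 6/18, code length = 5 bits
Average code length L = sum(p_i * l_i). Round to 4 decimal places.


Weighted contributions p_i * l_i:
  A: (5/18) * 5 = 25/18
  H: (7/18) * 5 = 35/18
  G: (6/18) * 5 = 30/18
Sum = (25 + 35 + 30)/18 = 90/18

L = 90/18 = 5.0000 bits/symbol


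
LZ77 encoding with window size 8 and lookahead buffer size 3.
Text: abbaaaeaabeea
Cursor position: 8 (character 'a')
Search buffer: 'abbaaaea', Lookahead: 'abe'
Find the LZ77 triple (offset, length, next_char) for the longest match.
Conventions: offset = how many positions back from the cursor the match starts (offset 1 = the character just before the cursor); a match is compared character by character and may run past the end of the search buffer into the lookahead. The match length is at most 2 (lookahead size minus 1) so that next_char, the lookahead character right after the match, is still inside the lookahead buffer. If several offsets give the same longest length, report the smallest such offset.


Try each offset into the search buffer:
  offset=1 (pos 7, char 'a'): match length 1
  offset=2 (pos 6, char 'e'): match length 0
  offset=3 (pos 5, char 'a'): match length 1
  offset=4 (pos 4, char 'a'): match length 1
  offset=5 (pos 3, char 'a'): match length 1
  offset=6 (pos 2, char 'b'): match length 0
  offset=7 (pos 1, char 'b'): match length 0
  offset=8 (pos 0, char 'a'): match length 2
Longest match has length 2 at offset 8.
next_char = character at position 8 + 2 = 10 -> 'e'

Best match: offset=8, length=2 (matching 'ab' starting at position 0)
LZ77 triple: (8, 2, 'e')


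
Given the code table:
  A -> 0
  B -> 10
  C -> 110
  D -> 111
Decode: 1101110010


Decoding:
110 -> C
111 -> D
0 -> A
0 -> A
10 -> B


Result: CDAAB


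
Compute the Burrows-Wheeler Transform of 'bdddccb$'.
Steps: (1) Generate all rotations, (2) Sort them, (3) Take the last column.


Rotations (sorted):
  0: $bdddccb -> last char: b
  1: b$bdddcc -> last char: c
  2: bdddccb$ -> last char: $
  3: cb$bdddc -> last char: c
  4: ccb$bddd -> last char: d
  5: dccb$bdd -> last char: d
  6: ddccb$bd -> last char: d
  7: dddccb$b -> last char: b


BWT = bc$cdddb


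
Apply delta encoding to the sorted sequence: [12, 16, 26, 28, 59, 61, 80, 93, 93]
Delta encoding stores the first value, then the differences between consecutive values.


First value: 12
Deltas:
  16 - 12 = 4
  26 - 16 = 10
  28 - 26 = 2
  59 - 28 = 31
  61 - 59 = 2
  80 - 61 = 19
  93 - 80 = 13
  93 - 93 = 0


Delta encoded: [12, 4, 10, 2, 31, 2, 19, 13, 0]


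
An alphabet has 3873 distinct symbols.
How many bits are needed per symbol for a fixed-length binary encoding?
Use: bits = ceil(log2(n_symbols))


log2(3873) = 11.9192
Bracket: 2^11 = 2048 < 3873 <= 2^12 = 4096
So ceil(log2(3873)) = 12

bits = ceil(log2(3873)) = ceil(11.9192) = 12 bits


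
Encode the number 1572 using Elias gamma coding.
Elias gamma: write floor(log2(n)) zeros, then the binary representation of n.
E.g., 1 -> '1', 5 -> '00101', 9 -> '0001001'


num_bits = floor(log2(1572)) + 1 = 11
leading_zeros = num_bits - 1 = 10
binary(1572) = 11000100100

Elias gamma(1572) = '0000000000' + '11000100100' = 000000000011000100100 (21 bits)


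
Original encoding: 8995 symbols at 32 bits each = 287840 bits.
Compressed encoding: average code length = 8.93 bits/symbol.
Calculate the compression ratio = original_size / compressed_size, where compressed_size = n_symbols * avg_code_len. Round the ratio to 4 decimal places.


original_size = n_symbols * orig_bits = 8995 * 32 = 287840 bits
compressed_size = n_symbols * avg_code_len = 8995 * 8.93 = 80325.35 bits
ratio = original_size / compressed_size = 287840 / 80325.35 = 3.5834

Compression ratio = 3.5834


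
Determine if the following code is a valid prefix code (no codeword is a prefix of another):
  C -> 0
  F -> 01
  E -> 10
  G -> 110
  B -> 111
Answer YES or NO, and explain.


Checking each pair (does one codeword prefix another?):
  C='0' vs F='01': prefix -- VIOLATION

NO -- this is NOT a valid prefix code. C (0) is a prefix of F (01).


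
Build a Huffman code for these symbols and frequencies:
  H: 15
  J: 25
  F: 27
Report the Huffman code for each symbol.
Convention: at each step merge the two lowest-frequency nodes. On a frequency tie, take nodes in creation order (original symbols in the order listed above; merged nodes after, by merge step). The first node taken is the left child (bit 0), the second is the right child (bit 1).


Huffman tree construction:
Step 1: Merge H(15) + J(25) = 40
Step 2: Merge F(27) + (H+J)(40) = 67
Read each symbol's code off the tree from the root (left child = 0, right child = 1).

Codes:
  H: 10 (length 2)
  J: 11 (length 2)
  F: 0 (length 1)
Average code length: 107/67 = 1.5970 bits/symbol


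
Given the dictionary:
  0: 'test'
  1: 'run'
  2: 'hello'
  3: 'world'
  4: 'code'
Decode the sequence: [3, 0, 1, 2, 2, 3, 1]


Look up each index in the dictionary:
  3 -> 'world'
  0 -> 'test'
  1 -> 'run'
  2 -> 'hello'
  2 -> 'hello'
  3 -> 'world'
  1 -> 'run'

Decoded: "world test run hello hello world run"


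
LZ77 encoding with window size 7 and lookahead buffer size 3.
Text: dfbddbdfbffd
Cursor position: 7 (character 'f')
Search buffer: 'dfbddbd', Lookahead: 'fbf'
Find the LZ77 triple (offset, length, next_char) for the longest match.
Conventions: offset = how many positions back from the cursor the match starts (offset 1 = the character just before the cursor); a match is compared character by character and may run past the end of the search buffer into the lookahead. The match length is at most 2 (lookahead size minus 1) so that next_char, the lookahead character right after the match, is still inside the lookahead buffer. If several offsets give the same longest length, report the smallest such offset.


Try each offset into the search buffer:
  offset=1 (pos 6, char 'd'): match length 0
  offset=2 (pos 5, char 'b'): match length 0
  offset=3 (pos 4, char 'd'): match length 0
  offset=4 (pos 3, char 'd'): match length 0
  offset=5 (pos 2, char 'b'): match length 0
  offset=6 (pos 1, char 'f'): match length 2
  offset=7 (pos 0, char 'd'): match length 0
Longest match has length 2 at offset 6.
next_char = character at position 7 + 2 = 9 -> 'f'

Best match: offset=6, length=2 (matching 'fb' starting at position 1)
LZ77 triple: (6, 2, 'f')


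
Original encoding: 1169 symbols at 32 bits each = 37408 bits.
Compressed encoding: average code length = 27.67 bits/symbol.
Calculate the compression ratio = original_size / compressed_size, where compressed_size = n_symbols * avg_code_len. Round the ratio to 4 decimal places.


original_size = n_symbols * orig_bits = 1169 * 32 = 37408 bits
compressed_size = n_symbols * avg_code_len = 1169 * 27.67 = 32346.23 bits
ratio = original_size / compressed_size = 37408 / 32346.23 = 1.1565

Compression ratio = 1.1565


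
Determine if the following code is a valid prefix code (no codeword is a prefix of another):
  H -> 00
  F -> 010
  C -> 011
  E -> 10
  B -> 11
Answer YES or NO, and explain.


Checking each pair (does one codeword prefix another?):
  H='00' vs F='010': no prefix
  H='00' vs C='011': no prefix
  H='00' vs E='10': no prefix
  H='00' vs B='11': no prefix
  F='010' vs H='00': no prefix
  F='010' vs C='011': no prefix
  F='010' vs E='10': no prefix
  F='010' vs B='11': no prefix
  C='011' vs H='00': no prefix
  C='011' vs F='010': no prefix
  C='011' vs E='10': no prefix
  C='011' vs B='11': no prefix
  E='10' vs H='00': no prefix
  E='10' vs F='010': no prefix
  E='10' vs C='011': no prefix
  E='10' vs B='11': no prefix
  B='11' vs H='00': no prefix
  B='11' vs F='010': no prefix
  B='11' vs C='011': no prefix
  B='11' vs E='10': no prefix
No violation found over all pairs.

YES -- this is a valid prefix code. No codeword is a prefix of any other codeword.


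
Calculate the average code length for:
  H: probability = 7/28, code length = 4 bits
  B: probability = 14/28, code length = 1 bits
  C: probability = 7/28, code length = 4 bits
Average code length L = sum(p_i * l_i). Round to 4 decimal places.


Weighted contributions p_i * l_i:
  H: (7/28) * 4 = 28/28
  B: (14/28) * 1 = 14/28
  C: (7/28) * 4 = 28/28
Sum = (28 + 14 + 28)/28 = 70/28

L = 70/28 = 2.5000 bits/symbol


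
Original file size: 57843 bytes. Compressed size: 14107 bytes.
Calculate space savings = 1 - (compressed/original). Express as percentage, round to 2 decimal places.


ratio = compressed/original = 14107/57843 = 0.243884
savings = 1 - ratio = 1 - 0.243884 = 0.756116
as a percentage: 0.756116 * 100 = 75.61%

Space savings = 1 - 14107/57843 = 75.61%


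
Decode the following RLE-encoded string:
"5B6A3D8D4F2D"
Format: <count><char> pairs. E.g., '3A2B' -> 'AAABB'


Expanding each <count><char> pair:
  5B -> 'BBBBB'
  6A -> 'AAAAAA'
  3D -> 'DDD'
  8D -> 'DDDDDDDD'
  4F -> 'FFFF'
  2D -> 'DD'

Decoded = BBBBBAAAAAADDDDDDDDDDDFFFFDD


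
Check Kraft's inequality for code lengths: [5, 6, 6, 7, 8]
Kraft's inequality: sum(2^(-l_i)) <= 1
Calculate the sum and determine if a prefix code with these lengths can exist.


Sum = 2^(-5) + 2^(-6) + 2^(-6) + 2^(-7) + 2^(-8)
    = 0.03125 + 0.015625 + 0.015625 + 0.0078125 + 0.00390625
    = 19/256 = 0.07421875
Since 0.07421875 <= 1, Kraft's inequality IS satisfied.
A prefix code with these lengths CAN exist.

Kraft sum = 0.07421875. Satisfied.


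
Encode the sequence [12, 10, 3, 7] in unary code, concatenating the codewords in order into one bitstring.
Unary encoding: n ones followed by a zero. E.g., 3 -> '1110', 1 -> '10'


Encode each number as n ones followed by a terminating 0:
  12 -> 1111111111110 (13 bits)
  10 -> 11111111110 (11 bits)
  3 -> 1110 (4 bits)
  7 -> 11111110 (8 bits)
Total length = 13 + 11 + 4 + 8 = 36 bits.

Unary([12, 10, 3, 7]) = 111111111111011111111110111011111110 (36 bits)


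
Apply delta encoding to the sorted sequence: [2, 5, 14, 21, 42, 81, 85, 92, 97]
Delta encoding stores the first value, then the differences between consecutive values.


First value: 2
Deltas:
  5 - 2 = 3
  14 - 5 = 9
  21 - 14 = 7
  42 - 21 = 21
  81 - 42 = 39
  85 - 81 = 4
  92 - 85 = 7
  97 - 92 = 5


Delta encoded: [2, 3, 9, 7, 21, 39, 4, 7, 5]


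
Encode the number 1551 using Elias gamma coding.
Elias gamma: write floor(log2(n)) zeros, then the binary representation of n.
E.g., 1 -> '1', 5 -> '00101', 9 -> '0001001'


num_bits = floor(log2(1551)) + 1 = 11
leading_zeros = num_bits - 1 = 10
binary(1551) = 11000001111

Elias gamma(1551) = '0000000000' + '11000001111' = 000000000011000001111 (21 bits)


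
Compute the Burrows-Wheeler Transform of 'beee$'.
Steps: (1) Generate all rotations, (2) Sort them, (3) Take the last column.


Rotations (sorted):
  0: $beee -> last char: e
  1: beee$ -> last char: $
  2: e$bee -> last char: e
  3: ee$be -> last char: e
  4: eee$b -> last char: b


BWT = e$eeb


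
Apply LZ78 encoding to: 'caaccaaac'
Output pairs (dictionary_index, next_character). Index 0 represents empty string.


LZ78 encoding steps:
Dictionary: {0: ''}
Step 1: w='' (idx 0), next='c' -> output (0, 'c'), add 'c' as idx 1
Step 2: w='' (idx 0), next='a' -> output (0, 'a'), add 'a' as idx 2
Step 3: w='a' (idx 2), next='c' -> output (2, 'c'), add 'ac' as idx 3
Step 4: w='c' (idx 1), next='a' -> output (1, 'a'), add 'ca' as idx 4
Step 5: w='a' (idx 2), next='a' -> output (2, 'a'), add 'aa' as idx 5
Step 6: w='c' (idx 1), end of input -> output (1, '')


Encoded: [(0, 'c'), (0, 'a'), (2, 'c'), (1, 'a'), (2, 'a'), (1, '')]


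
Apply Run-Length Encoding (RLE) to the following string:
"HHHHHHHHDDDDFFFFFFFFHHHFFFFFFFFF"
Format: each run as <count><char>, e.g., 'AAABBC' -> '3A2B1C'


Scanning runs left to right:
  i=0: run of 'H' x 8 -> '8H'
  i=8: run of 'D' x 4 -> '4D'
  i=12: run of 'F' x 8 -> '8F'
  i=20: run of 'H' x 3 -> '3H'
  i=23: run of 'F' x 9 -> '9F'

RLE = 8H4D8F3H9F


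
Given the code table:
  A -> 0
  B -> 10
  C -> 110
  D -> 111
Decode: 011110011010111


Decoding:
0 -> A
111 -> D
10 -> B
0 -> A
110 -> C
10 -> B
111 -> D


Result: ADBACBD


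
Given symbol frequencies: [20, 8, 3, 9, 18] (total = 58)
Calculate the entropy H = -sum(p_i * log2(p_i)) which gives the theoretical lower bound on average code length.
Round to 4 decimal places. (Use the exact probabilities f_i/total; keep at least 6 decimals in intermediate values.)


Per-symbol terms -p_i * log2(p_i) with p_i = f_i/58:
  p = 20/58 = 0.344828: log2(p) = -1.536053, -p*log2(p) = 0.529673
  p = 8/58 = 0.137931: log2(p) = -2.857981, -p*log2(p) = 0.394204
  p = 3/58 = 0.051724: log2(p) = -4.273018, -p*log2(p) = 0.221018
  p = 9/58 = 0.155172: log2(p) = -2.688056, -p*log2(p) = 0.417112
  p = 18/58 = 0.310345: log2(p) = -1.688056, -p*log2(p) = 0.523879
H = 0.529673 + 0.394204 + 0.221018 + 0.417112 + 0.523879 = 2.085886

H = 2.0859 bits/symbol


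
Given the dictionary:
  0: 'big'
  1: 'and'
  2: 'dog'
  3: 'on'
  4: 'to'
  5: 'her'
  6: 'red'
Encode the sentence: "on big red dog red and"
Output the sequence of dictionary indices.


Look up each word in the dictionary:
  'on' -> 3
  'big' -> 0
  'red' -> 6
  'dog' -> 2
  'red' -> 6
  'and' -> 1

Encoded: [3, 0, 6, 2, 6, 1]


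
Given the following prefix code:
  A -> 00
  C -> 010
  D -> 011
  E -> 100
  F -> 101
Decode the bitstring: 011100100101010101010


Decoding step by step:
Bits 011 -> D
Bits 100 -> E
Bits 100 -> E
Bits 101 -> F
Bits 010 -> C
Bits 101 -> F
Bits 010 -> C


Decoded message: DEEFCFC


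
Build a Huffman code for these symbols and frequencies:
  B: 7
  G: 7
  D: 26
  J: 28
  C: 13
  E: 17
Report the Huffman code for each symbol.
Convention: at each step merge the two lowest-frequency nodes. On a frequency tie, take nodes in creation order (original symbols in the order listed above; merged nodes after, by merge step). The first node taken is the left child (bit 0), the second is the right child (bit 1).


Huffman tree construction:
Step 1: Merge B(7) + G(7) = 14
Step 2: Merge C(13) + (B+G)(14) = 27
Step 3: Merge E(17) + D(26) = 43
Step 4: Merge (C+(B+G))(27) + J(28) = 55
Step 5: Merge (E+D)(43) + ((C+(B+G))+J)(55) = 98
Read each symbol's code off the tree from the root (left child = 0, right child = 1).

Codes:
  B: 1010 (length 4)
  G: 1011 (length 4)
  D: 01 (length 2)
  J: 11 (length 2)
  C: 100 (length 3)
  E: 00 (length 2)
Average code length: 237/98 = 2.4184 bits/symbol


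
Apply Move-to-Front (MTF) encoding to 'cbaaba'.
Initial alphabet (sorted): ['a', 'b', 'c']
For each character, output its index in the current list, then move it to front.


MTF encoding:
'c': index 2 in ['a', 'b', 'c'] -> ['c', 'a', 'b']
'b': index 2 in ['c', 'a', 'b'] -> ['b', 'c', 'a']
'a': index 2 in ['b', 'c', 'a'] -> ['a', 'b', 'c']
'a': index 0 in ['a', 'b', 'c'] -> ['a', 'b', 'c']
'b': index 1 in ['a', 'b', 'c'] -> ['b', 'a', 'c']
'a': index 1 in ['b', 'a', 'c'] -> ['a', 'b', 'c']


Output: [2, 2, 2, 0, 1, 1]


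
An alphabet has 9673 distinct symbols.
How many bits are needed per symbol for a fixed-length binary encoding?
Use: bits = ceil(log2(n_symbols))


log2(9673) = 13.2397
Bracket: 2^13 = 8192 < 9673 <= 2^14 = 16384
So ceil(log2(9673)) = 14

bits = ceil(log2(9673)) = ceil(13.2397) = 14 bits


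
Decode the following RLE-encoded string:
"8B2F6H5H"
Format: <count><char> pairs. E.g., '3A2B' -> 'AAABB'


Expanding each <count><char> pair:
  8B -> 'BBBBBBBB'
  2F -> 'FF'
  6H -> 'HHHHHH'
  5H -> 'HHHHH'

Decoded = BBBBBBBBFFHHHHHHHHHHH


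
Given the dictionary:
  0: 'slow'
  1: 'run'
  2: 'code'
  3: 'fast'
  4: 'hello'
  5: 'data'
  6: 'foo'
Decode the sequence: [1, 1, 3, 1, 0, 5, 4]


Look up each index in the dictionary:
  1 -> 'run'
  1 -> 'run'
  3 -> 'fast'
  1 -> 'run'
  0 -> 'slow'
  5 -> 'data'
  4 -> 'hello'

Decoded: "run run fast run slow data hello"


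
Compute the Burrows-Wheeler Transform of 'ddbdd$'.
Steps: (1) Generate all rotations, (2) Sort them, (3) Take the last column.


Rotations (sorted):
  0: $ddbdd -> last char: d
  1: bdd$dd -> last char: d
  2: d$ddbd -> last char: d
  3: dbdd$d -> last char: d
  4: dd$ddb -> last char: b
  5: ddbdd$ -> last char: $


BWT = ddddb$


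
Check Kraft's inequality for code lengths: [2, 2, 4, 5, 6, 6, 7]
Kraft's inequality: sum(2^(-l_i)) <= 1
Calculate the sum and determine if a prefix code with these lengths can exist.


Sum = 2^(-2) + 2^(-2) + 2^(-4) + 2^(-5) + 2^(-6) + 2^(-6) + 2^(-7)
    = 0.25 + 0.25 + 0.0625 + 0.03125 + 0.015625 + 0.015625 + 0.0078125
    = 81/128 = 0.6328125
Since 0.6328125 <= 1, Kraft's inequality IS satisfied.
A prefix code with these lengths CAN exist.

Kraft sum = 0.6328125. Satisfied.


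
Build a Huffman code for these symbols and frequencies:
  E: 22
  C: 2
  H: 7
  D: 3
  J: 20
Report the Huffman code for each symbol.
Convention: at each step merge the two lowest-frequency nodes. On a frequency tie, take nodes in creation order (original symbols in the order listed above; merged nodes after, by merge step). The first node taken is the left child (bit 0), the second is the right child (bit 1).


Huffman tree construction:
Step 1: Merge C(2) + D(3) = 5
Step 2: Merge (C+D)(5) + H(7) = 12
Step 3: Merge ((C+D)+H)(12) + J(20) = 32
Step 4: Merge E(22) + (((C+D)+H)+J)(32) = 54
Read each symbol's code off the tree from the root (left child = 0, right child = 1).

Codes:
  E: 0 (length 1)
  C: 1000 (length 4)
  H: 101 (length 3)
  D: 1001 (length 4)
  J: 11 (length 2)
Average code length: 103/54 = 1.9074 bits/symbol


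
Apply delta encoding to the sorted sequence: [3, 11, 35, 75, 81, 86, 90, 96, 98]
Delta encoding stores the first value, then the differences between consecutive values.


First value: 3
Deltas:
  11 - 3 = 8
  35 - 11 = 24
  75 - 35 = 40
  81 - 75 = 6
  86 - 81 = 5
  90 - 86 = 4
  96 - 90 = 6
  98 - 96 = 2


Delta encoded: [3, 8, 24, 40, 6, 5, 4, 6, 2]


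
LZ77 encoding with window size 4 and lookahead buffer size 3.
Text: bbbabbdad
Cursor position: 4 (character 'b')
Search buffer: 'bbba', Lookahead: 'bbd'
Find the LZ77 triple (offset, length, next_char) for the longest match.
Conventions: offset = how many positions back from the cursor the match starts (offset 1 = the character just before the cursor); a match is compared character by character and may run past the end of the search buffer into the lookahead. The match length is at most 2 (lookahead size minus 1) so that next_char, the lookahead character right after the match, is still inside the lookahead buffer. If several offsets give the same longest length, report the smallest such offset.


Try each offset into the search buffer:
  offset=1 (pos 3, char 'a'): match length 0
  offset=2 (pos 2, char 'b'): match length 1
  offset=3 (pos 1, char 'b'): match length 2
  offset=4 (pos 0, char 'b'): match length 2
Longest match has length 2, found at offsets 3, 4; take the smallest, offset 3.
next_char = character at position 4 + 2 = 6 -> 'd'

Best match: offset=3, length=2 (matching 'bb' starting at position 1)
LZ77 triple: (3, 2, 'd')


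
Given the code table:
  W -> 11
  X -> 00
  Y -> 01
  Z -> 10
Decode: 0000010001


Decoding:
00 -> X
00 -> X
01 -> Y
00 -> X
01 -> Y


Result: XXYXY


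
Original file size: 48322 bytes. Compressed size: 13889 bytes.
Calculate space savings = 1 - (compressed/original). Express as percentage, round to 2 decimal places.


ratio = compressed/original = 13889/48322 = 0.287426
savings = 1 - ratio = 1 - 0.287426 = 0.712574
as a percentage: 0.712574 * 100 = 71.26%

Space savings = 1 - 13889/48322 = 71.26%


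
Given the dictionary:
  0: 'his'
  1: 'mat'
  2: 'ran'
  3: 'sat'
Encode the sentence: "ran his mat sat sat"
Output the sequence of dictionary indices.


Look up each word in the dictionary:
  'ran' -> 2
  'his' -> 0
  'mat' -> 1
  'sat' -> 3
  'sat' -> 3

Encoded: [2, 0, 1, 3, 3]


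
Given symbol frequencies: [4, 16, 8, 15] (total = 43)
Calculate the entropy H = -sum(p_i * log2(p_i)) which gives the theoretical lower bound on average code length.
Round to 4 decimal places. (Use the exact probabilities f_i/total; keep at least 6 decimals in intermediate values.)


Per-symbol terms -p_i * log2(p_i) with p_i = f_i/43:
  p = 4/43 = 0.093023: log2(p) = -3.426265, -p*log2(p) = 0.318722
  p = 16/43 = 0.372093: log2(p) = -1.426265, -p*log2(p) = 0.530703
  p = 8/43 = 0.186047: log2(p) = -2.426265, -p*log2(p) = 0.451398
  p = 15/43 = 0.348837: log2(p) = -1.519374, -p*log2(p) = 0.530014
H = 0.318722 + 0.530703 + 0.451398 + 0.530014 = 1.830837

H = 1.8308 bits/symbol


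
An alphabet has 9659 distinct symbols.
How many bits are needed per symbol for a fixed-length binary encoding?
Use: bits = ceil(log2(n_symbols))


log2(9659) = 13.2377
Bracket: 2^13 = 8192 < 9659 <= 2^14 = 16384
So ceil(log2(9659)) = 14

bits = ceil(log2(9659)) = ceil(13.2377) = 14 bits


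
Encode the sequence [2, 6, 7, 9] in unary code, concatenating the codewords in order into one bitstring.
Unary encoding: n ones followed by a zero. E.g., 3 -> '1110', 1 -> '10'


Encode each number as n ones followed by a terminating 0:
  2 -> 110 (3 bits)
  6 -> 1111110 (7 bits)
  7 -> 11111110 (8 bits)
  9 -> 1111111110 (10 bits)
Total length = 3 + 7 + 8 + 10 = 28 bits.

Unary([2, 6, 7, 9]) = 1101111110111111101111111110 (28 bits)


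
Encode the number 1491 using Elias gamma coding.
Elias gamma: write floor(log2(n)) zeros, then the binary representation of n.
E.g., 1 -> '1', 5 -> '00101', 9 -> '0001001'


num_bits = floor(log2(1491)) + 1 = 11
leading_zeros = num_bits - 1 = 10
binary(1491) = 10111010011

Elias gamma(1491) = '0000000000' + '10111010011' = 000000000010111010011 (21 bits)


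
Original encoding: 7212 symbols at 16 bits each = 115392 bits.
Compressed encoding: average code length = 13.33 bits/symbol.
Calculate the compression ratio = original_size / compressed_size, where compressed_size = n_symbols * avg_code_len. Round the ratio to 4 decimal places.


original_size = n_symbols * orig_bits = 7212 * 16 = 115392 bits
compressed_size = n_symbols * avg_code_len = 7212 * 13.33 = 96135.96 bits
ratio = original_size / compressed_size = 115392 / 96135.96 = 1.2003

Compression ratio = 1.2003


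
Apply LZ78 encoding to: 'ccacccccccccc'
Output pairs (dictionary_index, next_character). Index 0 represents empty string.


LZ78 encoding steps:
Dictionary: {0: ''}
Step 1: w='' (idx 0), next='c' -> output (0, 'c'), add 'c' as idx 1
Step 2: w='c' (idx 1), next='a' -> output (1, 'a'), add 'ca' as idx 2
Step 3: w='c' (idx 1), next='c' -> output (1, 'c'), add 'cc' as idx 3
Step 4: w='cc' (idx 3), next='c' -> output (3, 'c'), add 'ccc' as idx 4
Step 5: w='ccc' (idx 4), next='c' -> output (4, 'c'), add 'cccc' as idx 5
Step 6: w='c' (idx 1), end of input -> output (1, '')


Encoded: [(0, 'c'), (1, 'a'), (1, 'c'), (3, 'c'), (4, 'c'), (1, '')]


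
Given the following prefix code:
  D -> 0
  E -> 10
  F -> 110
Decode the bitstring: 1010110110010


Decoding step by step:
Bits 10 -> E
Bits 10 -> E
Bits 110 -> F
Bits 110 -> F
Bits 0 -> D
Bits 10 -> E


Decoded message: EEFFDE


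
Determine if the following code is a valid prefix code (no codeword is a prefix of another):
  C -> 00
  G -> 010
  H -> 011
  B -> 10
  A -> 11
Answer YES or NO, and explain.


Checking each pair (does one codeword prefix another?):
  C='00' vs G='010': no prefix
  C='00' vs H='011': no prefix
  C='00' vs B='10': no prefix
  C='00' vs A='11': no prefix
  G='010' vs C='00': no prefix
  G='010' vs H='011': no prefix
  G='010' vs B='10': no prefix
  G='010' vs A='11': no prefix
  H='011' vs C='00': no prefix
  H='011' vs G='010': no prefix
  H='011' vs B='10': no prefix
  H='011' vs A='11': no prefix
  B='10' vs C='00': no prefix
  B='10' vs G='010': no prefix
  B='10' vs H='011': no prefix
  B='10' vs A='11': no prefix
  A='11' vs C='00': no prefix
  A='11' vs G='010': no prefix
  A='11' vs H='011': no prefix
  A='11' vs B='10': no prefix
No violation found over all pairs.

YES -- this is a valid prefix code. No codeword is a prefix of any other codeword.


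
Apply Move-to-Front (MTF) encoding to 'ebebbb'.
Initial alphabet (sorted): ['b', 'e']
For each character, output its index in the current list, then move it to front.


MTF encoding:
'e': index 1 in ['b', 'e'] -> ['e', 'b']
'b': index 1 in ['e', 'b'] -> ['b', 'e']
'e': index 1 in ['b', 'e'] -> ['e', 'b']
'b': index 1 in ['e', 'b'] -> ['b', 'e']
'b': index 0 in ['b', 'e'] -> ['b', 'e']
'b': index 0 in ['b', 'e'] -> ['b', 'e']


Output: [1, 1, 1, 1, 0, 0]


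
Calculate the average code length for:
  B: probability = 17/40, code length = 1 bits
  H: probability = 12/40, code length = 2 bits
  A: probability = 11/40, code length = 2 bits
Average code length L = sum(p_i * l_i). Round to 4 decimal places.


Weighted contributions p_i * l_i:
  B: (17/40) * 1 = 17/40
  H: (12/40) * 2 = 24/40
  A: (11/40) * 2 = 22/40
Sum = (17 + 24 + 22)/40 = 63/40

L = 63/40 = 1.5750 bits/symbol


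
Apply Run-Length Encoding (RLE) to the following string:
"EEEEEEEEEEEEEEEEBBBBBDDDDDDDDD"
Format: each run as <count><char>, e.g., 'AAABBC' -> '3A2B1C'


Scanning runs left to right:
  i=0: run of 'E' x 16 -> '16E'
  i=16: run of 'B' x 5 -> '5B'
  i=21: run of 'D' x 9 -> '9D'

RLE = 16E5B9D


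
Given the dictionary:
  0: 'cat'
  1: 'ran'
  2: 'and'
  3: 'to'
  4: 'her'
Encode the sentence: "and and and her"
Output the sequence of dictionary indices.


Look up each word in the dictionary:
  'and' -> 2
  'and' -> 2
  'and' -> 2
  'her' -> 4

Encoded: [2, 2, 2, 4]


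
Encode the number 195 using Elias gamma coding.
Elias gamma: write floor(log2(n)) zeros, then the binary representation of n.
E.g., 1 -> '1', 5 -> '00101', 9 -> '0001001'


num_bits = floor(log2(195)) + 1 = 8
leading_zeros = num_bits - 1 = 7
binary(195) = 11000011

Elias gamma(195) = '0000000' + '11000011' = 000000011000011 (15 bits)


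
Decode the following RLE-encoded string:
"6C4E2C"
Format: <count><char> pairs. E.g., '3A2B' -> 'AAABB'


Expanding each <count><char> pair:
  6C -> 'CCCCCC'
  4E -> 'EEEE'
  2C -> 'CC'

Decoded = CCCCCCEEEECC


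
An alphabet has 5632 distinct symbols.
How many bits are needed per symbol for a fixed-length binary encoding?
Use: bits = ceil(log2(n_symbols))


log2(5632) = 12.4594
Bracket: 2^12 = 4096 < 5632 <= 2^13 = 8192
So ceil(log2(5632)) = 13

bits = ceil(log2(5632)) = ceil(12.4594) = 13 bits


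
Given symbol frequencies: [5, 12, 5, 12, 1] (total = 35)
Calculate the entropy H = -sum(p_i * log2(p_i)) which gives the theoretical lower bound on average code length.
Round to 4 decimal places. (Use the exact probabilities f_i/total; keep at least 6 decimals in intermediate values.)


Per-symbol terms -p_i * log2(p_i) with p_i = f_i/35:
  p = 5/35 = 0.142857: log2(p) = -2.807355, -p*log2(p) = 0.401051
  p = 12/35 = 0.342857: log2(p) = -1.544321, -p*log2(p) = 0.529481
  p = 5/35 = 0.142857: log2(p) = -2.807355, -p*log2(p) = 0.401051
  p = 12/35 = 0.342857: log2(p) = -1.544321, -p*log2(p) = 0.529481
  p = 1/35 = 0.028571: log2(p) = -5.129283, -p*log2(p) = 0.146551
H = 0.401051 + 0.529481 + 0.401051 + 0.529481 + 0.146551 = 2.007615

H = 2.0076 bits/symbol


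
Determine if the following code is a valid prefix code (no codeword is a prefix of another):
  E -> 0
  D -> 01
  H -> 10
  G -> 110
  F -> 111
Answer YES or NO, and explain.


Checking each pair (does one codeword prefix another?):
  E='0' vs D='01': prefix -- VIOLATION

NO -- this is NOT a valid prefix code. E (0) is a prefix of D (01).


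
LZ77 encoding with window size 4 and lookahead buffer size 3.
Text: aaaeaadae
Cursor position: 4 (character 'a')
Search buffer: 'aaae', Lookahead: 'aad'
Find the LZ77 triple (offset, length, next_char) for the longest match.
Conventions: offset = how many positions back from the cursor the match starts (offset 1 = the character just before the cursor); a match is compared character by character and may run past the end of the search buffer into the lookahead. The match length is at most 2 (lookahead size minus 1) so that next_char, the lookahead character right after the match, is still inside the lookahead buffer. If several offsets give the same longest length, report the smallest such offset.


Try each offset into the search buffer:
  offset=1 (pos 3, char 'e'): match length 0
  offset=2 (pos 2, char 'a'): match length 1
  offset=3 (pos 1, char 'a'): match length 2
  offset=4 (pos 0, char 'a'): match length 2
Longest match has length 2, found at offsets 3, 4; take the smallest, offset 3.
next_char = character at position 4 + 2 = 6 -> 'd'

Best match: offset=3, length=2 (matching 'aa' starting at position 1)
LZ77 triple: (3, 2, 'd')


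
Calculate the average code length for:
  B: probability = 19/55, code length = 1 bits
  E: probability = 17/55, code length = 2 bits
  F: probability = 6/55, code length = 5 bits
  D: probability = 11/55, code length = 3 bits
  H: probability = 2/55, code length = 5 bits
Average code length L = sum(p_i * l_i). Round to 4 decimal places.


Weighted contributions p_i * l_i:
  B: (19/55) * 1 = 19/55
  E: (17/55) * 2 = 34/55
  F: (6/55) * 5 = 30/55
  D: (11/55) * 3 = 33/55
  H: (2/55) * 5 = 10/55
Sum = (19 + 34 + 30 + 33 + 10)/55 = 126/55

L = 126/55 = 2.2909 bits/symbol


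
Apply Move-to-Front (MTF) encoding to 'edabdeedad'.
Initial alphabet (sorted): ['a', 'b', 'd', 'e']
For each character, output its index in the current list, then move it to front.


MTF encoding:
'e': index 3 in ['a', 'b', 'd', 'e'] -> ['e', 'a', 'b', 'd']
'd': index 3 in ['e', 'a', 'b', 'd'] -> ['d', 'e', 'a', 'b']
'a': index 2 in ['d', 'e', 'a', 'b'] -> ['a', 'd', 'e', 'b']
'b': index 3 in ['a', 'd', 'e', 'b'] -> ['b', 'a', 'd', 'e']
'd': index 2 in ['b', 'a', 'd', 'e'] -> ['d', 'b', 'a', 'e']
'e': index 3 in ['d', 'b', 'a', 'e'] -> ['e', 'd', 'b', 'a']
'e': index 0 in ['e', 'd', 'b', 'a'] -> ['e', 'd', 'b', 'a']
'd': index 1 in ['e', 'd', 'b', 'a'] -> ['d', 'e', 'b', 'a']
'a': index 3 in ['d', 'e', 'b', 'a'] -> ['a', 'd', 'e', 'b']
'd': index 1 in ['a', 'd', 'e', 'b'] -> ['d', 'a', 'e', 'b']


Output: [3, 3, 2, 3, 2, 3, 0, 1, 3, 1]


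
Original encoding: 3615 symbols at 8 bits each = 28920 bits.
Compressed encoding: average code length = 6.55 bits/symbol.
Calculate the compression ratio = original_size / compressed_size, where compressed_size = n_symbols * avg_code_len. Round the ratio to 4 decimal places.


original_size = n_symbols * orig_bits = 3615 * 8 = 28920 bits
compressed_size = n_symbols * avg_code_len = 3615 * 6.55 = 23678.25 bits
ratio = original_size / compressed_size = 28920 / 23678.25 = 1.2214

Compression ratio = 1.2214


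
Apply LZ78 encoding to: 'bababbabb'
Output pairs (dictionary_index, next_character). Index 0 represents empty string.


LZ78 encoding steps:
Dictionary: {0: ''}
Step 1: w='' (idx 0), next='b' -> output (0, 'b'), add 'b' as idx 1
Step 2: w='' (idx 0), next='a' -> output (0, 'a'), add 'a' as idx 2
Step 3: w='b' (idx 1), next='a' -> output (1, 'a'), add 'ba' as idx 3
Step 4: w='b' (idx 1), next='b' -> output (1, 'b'), add 'bb' as idx 4
Step 5: w='a' (idx 2), next='b' -> output (2, 'b'), add 'ab' as idx 5
Step 6: w='b' (idx 1), end of input -> output (1, '')


Encoded: [(0, 'b'), (0, 'a'), (1, 'a'), (1, 'b'), (2, 'b'), (1, '')]


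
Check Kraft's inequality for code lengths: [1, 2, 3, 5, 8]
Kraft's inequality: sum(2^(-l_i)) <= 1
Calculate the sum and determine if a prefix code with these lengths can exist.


Sum = 2^(-1) + 2^(-2) + 2^(-3) + 2^(-5) + 2^(-8)
    = 0.5 + 0.25 + 0.125 + 0.03125 + 0.00390625
    = 233/256 = 0.91015625
Since 0.91015625 <= 1, Kraft's inequality IS satisfied.
A prefix code with these lengths CAN exist.

Kraft sum = 0.91015625. Satisfied.


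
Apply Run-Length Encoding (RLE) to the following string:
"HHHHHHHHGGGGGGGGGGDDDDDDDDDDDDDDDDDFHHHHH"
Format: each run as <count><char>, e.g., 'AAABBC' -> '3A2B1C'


Scanning runs left to right:
  i=0: run of 'H' x 8 -> '8H'
  i=8: run of 'G' x 10 -> '10G'
  i=18: run of 'D' x 17 -> '17D'
  i=35: run of 'F' x 1 -> '1F'
  i=36: run of 'H' x 5 -> '5H'

RLE = 8H10G17D1F5H


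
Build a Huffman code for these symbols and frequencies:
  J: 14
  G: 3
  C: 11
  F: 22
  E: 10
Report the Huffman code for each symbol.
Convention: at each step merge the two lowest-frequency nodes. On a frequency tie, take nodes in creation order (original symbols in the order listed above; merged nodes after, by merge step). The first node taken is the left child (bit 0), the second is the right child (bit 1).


Huffman tree construction:
Step 1: Merge G(3) + E(10) = 13
Step 2: Merge C(11) + (G+E)(13) = 24
Step 3: Merge J(14) + F(22) = 36
Step 4: Merge (C+(G+E))(24) + (J+F)(36) = 60
Read each symbol's code off the tree from the root (left child = 0, right child = 1).

Codes:
  J: 10 (length 2)
  G: 010 (length 3)
  C: 00 (length 2)
  F: 11 (length 2)
  E: 011 (length 3)
Average code length: 133/60 = 2.2167 bits/symbol


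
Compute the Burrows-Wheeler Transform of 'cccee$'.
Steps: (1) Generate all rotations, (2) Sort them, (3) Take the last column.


Rotations (sorted):
  0: $cccee -> last char: e
  1: cccee$ -> last char: $
  2: ccee$c -> last char: c
  3: cee$cc -> last char: c
  4: e$ccce -> last char: e
  5: ee$ccc -> last char: c


BWT = e$ccec


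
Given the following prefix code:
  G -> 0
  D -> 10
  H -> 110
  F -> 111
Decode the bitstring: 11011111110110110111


Decoding step by step:
Bits 110 -> H
Bits 111 -> F
Bits 111 -> F
Bits 10 -> D
Bits 110 -> H
Bits 110 -> H
Bits 111 -> F


Decoded message: HFFDHHF


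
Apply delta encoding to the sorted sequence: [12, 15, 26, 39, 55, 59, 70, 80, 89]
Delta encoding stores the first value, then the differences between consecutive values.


First value: 12
Deltas:
  15 - 12 = 3
  26 - 15 = 11
  39 - 26 = 13
  55 - 39 = 16
  59 - 55 = 4
  70 - 59 = 11
  80 - 70 = 10
  89 - 80 = 9


Delta encoded: [12, 3, 11, 13, 16, 4, 11, 10, 9]


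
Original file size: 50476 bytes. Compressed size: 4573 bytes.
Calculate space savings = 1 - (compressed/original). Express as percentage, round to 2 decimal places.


ratio = compressed/original = 4573/50476 = 0.090598
savings = 1 - ratio = 1 - 0.090598 = 0.909402
as a percentage: 0.909402 * 100 = 90.94%

Space savings = 1 - 4573/50476 = 90.94%


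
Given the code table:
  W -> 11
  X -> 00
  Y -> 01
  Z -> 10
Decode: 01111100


Decoding:
01 -> Y
11 -> W
11 -> W
00 -> X


Result: YWWX


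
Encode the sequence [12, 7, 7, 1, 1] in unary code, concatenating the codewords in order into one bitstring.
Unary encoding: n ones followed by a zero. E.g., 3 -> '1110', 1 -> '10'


Encode each number as n ones followed by a terminating 0:
  12 -> 1111111111110 (13 bits)
  7 -> 11111110 (8 bits)
  7 -> 11111110 (8 bits)
  1 -> 10 (2 bits)
  1 -> 10 (2 bits)
Total length = 13 + 8 + 8 + 2 + 2 = 33 bits.

Unary([12, 7, 7, 1, 1]) = 111111111111011111110111111101010 (33 bits)


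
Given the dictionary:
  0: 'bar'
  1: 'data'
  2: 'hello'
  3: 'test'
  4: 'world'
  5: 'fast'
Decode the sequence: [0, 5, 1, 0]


Look up each index in the dictionary:
  0 -> 'bar'
  5 -> 'fast'
  1 -> 'data'
  0 -> 'bar'

Decoded: "bar fast data bar"


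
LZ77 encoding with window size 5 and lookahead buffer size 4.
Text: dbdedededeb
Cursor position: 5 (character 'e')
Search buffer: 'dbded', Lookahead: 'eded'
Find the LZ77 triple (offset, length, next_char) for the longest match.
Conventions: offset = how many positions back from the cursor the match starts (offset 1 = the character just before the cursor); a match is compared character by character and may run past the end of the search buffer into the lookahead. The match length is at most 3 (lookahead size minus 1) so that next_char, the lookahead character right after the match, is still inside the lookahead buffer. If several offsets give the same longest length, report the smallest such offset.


Try each offset into the search buffer:
  offset=1 (pos 4, char 'd'): match length 0
  offset=2 (pos 3, char 'e'): match length 3
  offset=3 (pos 2, char 'd'): match length 0
  offset=4 (pos 1, char 'b'): match length 0
  offset=5 (pos 0, char 'd'): match length 0
Longest match has length 3 at offset 2.
next_char = character at position 5 + 3 = 8 -> 'd'

Best match: offset=2, length=3 (matching 'ede' starting at position 3)
LZ77 triple: (2, 3, 'd')
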